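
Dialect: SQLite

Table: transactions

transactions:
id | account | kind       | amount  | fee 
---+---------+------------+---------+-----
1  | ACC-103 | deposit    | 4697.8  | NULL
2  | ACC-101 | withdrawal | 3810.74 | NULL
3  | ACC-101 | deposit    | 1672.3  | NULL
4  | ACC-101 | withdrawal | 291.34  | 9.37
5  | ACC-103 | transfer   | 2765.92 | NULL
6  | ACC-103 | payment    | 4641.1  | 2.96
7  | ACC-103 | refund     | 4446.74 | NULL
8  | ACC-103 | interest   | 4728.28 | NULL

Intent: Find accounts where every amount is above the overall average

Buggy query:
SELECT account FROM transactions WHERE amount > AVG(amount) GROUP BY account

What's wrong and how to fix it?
Bug: AVG() is an aggregate; it can't sit directly in WHERE

Fix: Compute the overall average in a scalar subquery and compare each group's MIN against it in HAVING

Corrected query:
SELECT account FROM transactions GROUP BY account HAVING MIN(amount) > (SELECT AVG(amount) FROM transactions)

Result:
(no rows)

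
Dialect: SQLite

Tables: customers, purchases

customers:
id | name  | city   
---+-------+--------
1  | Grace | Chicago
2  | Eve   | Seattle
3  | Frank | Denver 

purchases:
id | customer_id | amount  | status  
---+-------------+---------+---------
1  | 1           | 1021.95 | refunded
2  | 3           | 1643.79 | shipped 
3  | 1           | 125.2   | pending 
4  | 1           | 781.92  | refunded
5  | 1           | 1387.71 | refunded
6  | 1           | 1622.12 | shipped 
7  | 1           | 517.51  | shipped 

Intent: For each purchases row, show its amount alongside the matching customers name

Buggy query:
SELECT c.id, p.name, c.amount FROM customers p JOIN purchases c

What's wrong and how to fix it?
Bug: Missing join condition: each purchases row is matched to all customers rows instead of just its own

Fix: Specify the join condition linking the foreign key to the parent id

Corrected query:
SELECT c.id, p.name, c.amount FROM customers p JOIN purchases c ON c.customer_id = p.id

Result:
id | name  | amount 
---+-------+--------
1  | Grace | 1021.95
2  | Frank | 1643.79
3  | Grace | 125.2  
4  | Grace | 781.92 
5  | Grace | 1387.71
6  | Grace | 1622.12
7  | Grace | 517.51 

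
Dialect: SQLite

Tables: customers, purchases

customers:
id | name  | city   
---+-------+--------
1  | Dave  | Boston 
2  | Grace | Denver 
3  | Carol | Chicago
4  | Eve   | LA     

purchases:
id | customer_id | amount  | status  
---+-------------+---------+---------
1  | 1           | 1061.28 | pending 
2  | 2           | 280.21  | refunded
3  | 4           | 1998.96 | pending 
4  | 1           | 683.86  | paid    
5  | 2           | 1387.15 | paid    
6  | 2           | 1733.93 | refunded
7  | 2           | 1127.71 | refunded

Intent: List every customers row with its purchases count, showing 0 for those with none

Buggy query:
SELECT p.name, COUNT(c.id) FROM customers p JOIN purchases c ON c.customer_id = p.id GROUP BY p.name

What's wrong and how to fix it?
Bug: INNER JOIN drops customers rows that have no matching purchases rows

Fix: Switch to LEFT JOIN to retain unmatched parent rows

Corrected query:
SELECT p.name, COUNT(c.id) FROM customers p LEFT JOIN purchases c ON c.customer_id = p.id GROUP BY p.name

Result:
name  | COUNT(c.id)
------+------------
Carol | 0          
Dave  | 2          
Eve   | 1          
Grace | 4          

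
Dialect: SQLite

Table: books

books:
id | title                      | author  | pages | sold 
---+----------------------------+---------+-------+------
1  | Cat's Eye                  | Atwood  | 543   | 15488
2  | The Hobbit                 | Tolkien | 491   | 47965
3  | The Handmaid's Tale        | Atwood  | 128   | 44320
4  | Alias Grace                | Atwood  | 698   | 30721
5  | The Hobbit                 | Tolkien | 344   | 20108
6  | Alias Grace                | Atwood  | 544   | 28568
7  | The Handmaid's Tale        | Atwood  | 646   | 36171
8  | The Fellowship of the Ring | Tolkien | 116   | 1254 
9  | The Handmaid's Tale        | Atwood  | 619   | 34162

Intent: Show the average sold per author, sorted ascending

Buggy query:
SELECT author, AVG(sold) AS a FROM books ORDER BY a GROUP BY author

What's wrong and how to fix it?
Bug: GROUP BY must precede ORDER BY

Fix: Move ORDER BY to the end, after GROUP BY

Corrected query:
SELECT author, AVG(sold) AS a FROM books GROUP BY author ORDER BY a

Result:
author  | a           
--------+-------------
Tolkien | 23109       
Atwood  | 31571.666667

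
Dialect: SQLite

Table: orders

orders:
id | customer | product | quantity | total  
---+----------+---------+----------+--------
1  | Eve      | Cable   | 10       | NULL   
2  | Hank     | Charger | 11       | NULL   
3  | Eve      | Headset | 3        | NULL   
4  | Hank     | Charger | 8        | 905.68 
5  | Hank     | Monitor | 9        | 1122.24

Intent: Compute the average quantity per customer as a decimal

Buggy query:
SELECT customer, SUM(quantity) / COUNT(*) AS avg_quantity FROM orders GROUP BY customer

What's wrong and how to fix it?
Bug: SUM(quantity) and COUNT(*) are both integers; the division truncates the fractional part

Fix: Multiply by 1.0 (or CAST to REAL) to force floating-point division

Corrected query:
SELECT customer, SUM(quantity) * 1.0 / COUNT(*) AS avg_quantity FROM orders GROUP BY customer

Result:
customer | avg_quantity
---------+-------------
Eve      | 6.5         
Hank     | 9.333333    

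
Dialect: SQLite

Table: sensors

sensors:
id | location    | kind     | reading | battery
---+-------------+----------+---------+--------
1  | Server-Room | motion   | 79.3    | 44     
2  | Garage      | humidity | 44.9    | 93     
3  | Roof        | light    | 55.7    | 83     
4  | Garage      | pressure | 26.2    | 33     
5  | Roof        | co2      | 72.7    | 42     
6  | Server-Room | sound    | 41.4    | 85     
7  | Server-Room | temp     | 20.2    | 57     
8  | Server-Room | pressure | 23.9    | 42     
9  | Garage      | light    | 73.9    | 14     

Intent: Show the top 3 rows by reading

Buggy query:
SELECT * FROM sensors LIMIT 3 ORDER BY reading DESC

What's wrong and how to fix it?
Bug: LIMIT must come after ORDER BY

Fix: Swap the clauses: ORDER BY first, then LIMIT

Corrected query:
SELECT * FROM sensors ORDER BY reading DESC LIMIT 3

Result:
id | location    | kind   | reading | battery
---+-------------+--------+---------+--------
1  | Server-Room | motion | 79.3    | 44     
9  | Garage      | light  | 73.9    | 14     
5  | Roof        | co2    | 72.7    | 42     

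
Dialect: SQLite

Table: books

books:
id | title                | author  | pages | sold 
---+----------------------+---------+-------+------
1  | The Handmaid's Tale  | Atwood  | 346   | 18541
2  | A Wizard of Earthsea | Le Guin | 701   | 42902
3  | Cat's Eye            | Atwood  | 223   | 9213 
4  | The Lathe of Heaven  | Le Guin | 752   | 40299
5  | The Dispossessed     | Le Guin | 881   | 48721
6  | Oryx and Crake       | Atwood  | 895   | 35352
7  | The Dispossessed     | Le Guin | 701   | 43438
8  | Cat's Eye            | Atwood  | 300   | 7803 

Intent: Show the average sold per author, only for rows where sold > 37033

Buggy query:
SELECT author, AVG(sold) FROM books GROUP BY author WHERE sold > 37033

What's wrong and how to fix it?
Bug: WHERE cannot follow GROUP BY

Fix: Move the WHERE clause before GROUP BY

Corrected query:
SELECT author, AVG(sold) FROM books WHERE sold > 37033 GROUP BY author

Result:
author  | AVG(sold)
--------+----------
Le Guin | 43840    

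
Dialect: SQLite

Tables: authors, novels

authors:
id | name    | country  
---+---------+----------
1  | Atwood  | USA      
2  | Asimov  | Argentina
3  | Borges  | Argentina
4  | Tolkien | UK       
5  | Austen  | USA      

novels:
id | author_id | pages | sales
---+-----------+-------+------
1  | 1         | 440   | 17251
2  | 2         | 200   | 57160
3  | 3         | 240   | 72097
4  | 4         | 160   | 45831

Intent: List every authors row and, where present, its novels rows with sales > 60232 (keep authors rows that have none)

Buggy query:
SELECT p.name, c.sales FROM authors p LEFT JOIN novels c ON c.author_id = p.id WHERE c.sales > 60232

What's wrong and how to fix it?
Bug: Filtering c.sales in WHERE discards the NULL rows produced by LEFT JOIN, turning it into an inner join

Fix: Put 'c.sales > 60232' in the JOIN's ON clause instead of WHERE

Corrected query:
SELECT p.name, c.sales FROM authors p LEFT JOIN novels c ON c.author_id = p.id AND c.sales > 60232

Result:
name    | sales
--------+------
Atwood  | NULL 
Asimov  | NULL 
Borges  | 72097
Tolkien | NULL 
Austen  | NULL 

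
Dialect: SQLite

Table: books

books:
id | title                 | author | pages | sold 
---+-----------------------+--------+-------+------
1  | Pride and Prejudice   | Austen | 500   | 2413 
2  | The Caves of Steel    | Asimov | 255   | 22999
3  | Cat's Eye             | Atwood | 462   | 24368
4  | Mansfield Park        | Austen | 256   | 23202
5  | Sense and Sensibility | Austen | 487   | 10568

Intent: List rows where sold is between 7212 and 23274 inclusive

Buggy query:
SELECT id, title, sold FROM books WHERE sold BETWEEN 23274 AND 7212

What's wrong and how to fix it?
Bug: BETWEEN expects the lower bound first; with 23274 AND 7212 the range is empty

Fix: Write BETWEEN 7212 AND 23274

Corrected query:
SELECT id, title, sold FROM books WHERE sold BETWEEN 7212 AND 23274

Result:
id | title                 | sold 
---+-----------------------+------
2  | The Caves of Steel    | 22999
4  | Mansfield Park        | 23202
5  | Sense and Sensibility | 10568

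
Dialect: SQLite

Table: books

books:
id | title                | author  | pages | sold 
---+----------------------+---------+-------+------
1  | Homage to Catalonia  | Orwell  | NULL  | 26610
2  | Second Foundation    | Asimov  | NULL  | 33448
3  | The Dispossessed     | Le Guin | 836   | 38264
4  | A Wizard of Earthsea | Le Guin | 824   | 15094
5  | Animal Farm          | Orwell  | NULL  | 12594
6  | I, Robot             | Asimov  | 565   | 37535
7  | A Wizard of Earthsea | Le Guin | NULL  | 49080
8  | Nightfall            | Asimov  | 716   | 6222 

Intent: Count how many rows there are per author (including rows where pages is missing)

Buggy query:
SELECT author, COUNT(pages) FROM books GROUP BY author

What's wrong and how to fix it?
Bug: COUNT(pages) skips NULLs, so groups with missing pages are undercounted

Fix: Replace COUNT(pages) with COUNT(*)

Corrected query:
SELECT author, COUNT(*) FROM books GROUP BY author

Result:
author  | COUNT(*)
--------+---------
Asimov  | 3       
Le Guin | 3       
Orwell  | 2       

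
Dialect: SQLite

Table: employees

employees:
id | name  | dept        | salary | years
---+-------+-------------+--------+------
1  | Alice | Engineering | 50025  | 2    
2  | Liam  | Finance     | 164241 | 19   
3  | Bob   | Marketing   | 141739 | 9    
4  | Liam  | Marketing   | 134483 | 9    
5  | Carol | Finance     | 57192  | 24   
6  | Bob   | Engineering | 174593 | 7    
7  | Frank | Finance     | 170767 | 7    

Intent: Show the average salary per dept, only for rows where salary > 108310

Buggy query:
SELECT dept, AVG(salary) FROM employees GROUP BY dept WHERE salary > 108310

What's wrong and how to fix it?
Bug: WHERE cannot follow GROUP BY

Fix: Place WHERE between FROM and GROUP BY

Corrected query:
SELECT dept, AVG(salary) FROM employees WHERE salary > 108310 GROUP BY dept

Result:
dept        | AVG(salary)
------------+------------
Engineering | 174593     
Finance     | 167504     
Marketing   | 138111     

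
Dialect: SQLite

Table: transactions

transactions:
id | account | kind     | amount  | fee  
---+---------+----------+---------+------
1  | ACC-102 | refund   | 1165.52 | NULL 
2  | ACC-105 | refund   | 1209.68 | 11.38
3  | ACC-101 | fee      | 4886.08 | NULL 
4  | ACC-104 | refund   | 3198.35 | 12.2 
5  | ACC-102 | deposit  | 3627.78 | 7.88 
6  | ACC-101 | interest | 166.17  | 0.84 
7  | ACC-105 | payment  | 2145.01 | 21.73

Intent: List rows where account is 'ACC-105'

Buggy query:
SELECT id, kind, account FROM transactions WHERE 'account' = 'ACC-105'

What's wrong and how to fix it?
Bug: 'account' in single quotes is a string literal, not the column; the comparison is literal-vs-literal and never true

Fix: Reference the column as account without single quotes

Corrected query:
SELECT id, kind, account FROM transactions WHERE account = 'ACC-105'

Result:
id | kind    | account
---+---------+--------
2  | refund  | ACC-105
7  | payment | ACC-105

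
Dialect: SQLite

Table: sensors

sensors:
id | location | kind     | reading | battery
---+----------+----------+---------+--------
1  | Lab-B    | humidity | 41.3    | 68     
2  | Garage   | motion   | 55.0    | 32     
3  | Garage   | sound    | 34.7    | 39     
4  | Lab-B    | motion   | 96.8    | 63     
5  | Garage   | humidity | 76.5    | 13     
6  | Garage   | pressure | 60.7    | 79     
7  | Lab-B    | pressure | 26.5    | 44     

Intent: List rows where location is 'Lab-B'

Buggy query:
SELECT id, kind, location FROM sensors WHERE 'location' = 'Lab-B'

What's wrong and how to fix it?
Bug: Single quotes denote string literals in SQL; the column name is being compared as a constant string

Fix: Remove the quotes around the column name (or use double quotes for an identifier)

Corrected query:
SELECT id, kind, location FROM sensors WHERE location = 'Lab-B'

Result:
id | kind     | location
---+----------+---------
1  | humidity | Lab-B   
4  | motion   | Lab-B   
7  | pressure | Lab-B   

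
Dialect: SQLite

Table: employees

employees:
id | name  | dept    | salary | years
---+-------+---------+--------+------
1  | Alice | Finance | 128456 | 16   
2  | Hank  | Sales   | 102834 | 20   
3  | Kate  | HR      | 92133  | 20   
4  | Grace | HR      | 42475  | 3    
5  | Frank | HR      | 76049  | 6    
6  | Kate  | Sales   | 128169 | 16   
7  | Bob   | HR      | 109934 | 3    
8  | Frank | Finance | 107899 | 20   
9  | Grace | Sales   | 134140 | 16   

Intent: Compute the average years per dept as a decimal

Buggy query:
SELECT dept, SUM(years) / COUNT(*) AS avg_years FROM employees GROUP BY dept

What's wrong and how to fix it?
Bug: Both operands are integers, so '/' performs integer division and truncates

Fix: Cast one side to REAL so the division keeps the fractional part

Corrected query:
SELECT dept, SUM(years) * 1.0 / COUNT(*) AS avg_years FROM employees GROUP BY dept

Result:
dept    | avg_years
--------+----------
Finance | 18       
HR      | 8        
Sales   | 17.333333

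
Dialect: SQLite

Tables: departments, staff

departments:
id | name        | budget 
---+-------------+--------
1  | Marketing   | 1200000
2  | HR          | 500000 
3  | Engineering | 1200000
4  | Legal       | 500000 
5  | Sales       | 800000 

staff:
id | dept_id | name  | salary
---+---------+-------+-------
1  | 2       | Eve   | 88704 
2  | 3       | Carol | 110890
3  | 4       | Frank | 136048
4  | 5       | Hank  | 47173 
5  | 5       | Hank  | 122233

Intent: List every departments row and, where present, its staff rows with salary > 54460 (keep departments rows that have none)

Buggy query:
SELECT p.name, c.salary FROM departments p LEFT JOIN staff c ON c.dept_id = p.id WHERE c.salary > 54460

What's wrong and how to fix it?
Bug: Filtering c.salary in WHERE discards the NULL rows produced by LEFT JOIN, turning it into an inner join

Fix: Move the right-table condition into the ON clause so unmatched parents are kept

Corrected query:
SELECT p.name, c.salary FROM departments p LEFT JOIN staff c ON c.dept_id = p.id AND c.salary > 54460

Result:
name        | salary
------------+-------
Marketing   | NULL  
HR          | 88704 
Engineering | 110890
Legal       | 136048
Sales       | 122233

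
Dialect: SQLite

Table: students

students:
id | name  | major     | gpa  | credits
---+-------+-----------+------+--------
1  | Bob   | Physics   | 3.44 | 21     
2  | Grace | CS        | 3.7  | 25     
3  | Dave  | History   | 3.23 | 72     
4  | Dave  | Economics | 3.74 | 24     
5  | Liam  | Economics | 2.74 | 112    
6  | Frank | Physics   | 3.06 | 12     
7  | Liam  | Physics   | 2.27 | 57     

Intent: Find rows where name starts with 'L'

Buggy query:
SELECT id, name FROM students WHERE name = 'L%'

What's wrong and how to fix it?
Bug: '=' compares the literal string including the % character; pattern matching needs LIKE

Fix: Replace '=' with LIKE so 'L%' is treated as a pattern

Corrected query:
SELECT id, name FROM students WHERE name LIKE 'L%'

Result:
id | name
---+-----
5  | Liam
7  | Liam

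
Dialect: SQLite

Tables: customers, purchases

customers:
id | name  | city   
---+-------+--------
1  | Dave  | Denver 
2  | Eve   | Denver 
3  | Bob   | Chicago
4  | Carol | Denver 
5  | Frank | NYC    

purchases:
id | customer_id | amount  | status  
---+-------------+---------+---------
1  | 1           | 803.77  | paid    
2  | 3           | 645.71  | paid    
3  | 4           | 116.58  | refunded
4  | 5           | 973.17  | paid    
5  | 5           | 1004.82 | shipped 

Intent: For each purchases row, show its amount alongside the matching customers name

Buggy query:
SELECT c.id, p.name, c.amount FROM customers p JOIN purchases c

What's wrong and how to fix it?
Bug: JOIN with no ON clause produces a cartesian product; every purchases row pairs with every customers row

Fix: Specify the join condition linking the foreign key to the parent id

Corrected query:
SELECT c.id, p.name, c.amount FROM customers p JOIN purchases c ON c.customer_id = p.id

Result:
id | name  | amount 
---+-------+--------
1  | Dave  | 803.77 
2  | Bob   | 645.71 
3  | Carol | 116.58 
4  | Frank | 973.17 
5  | Frank | 1004.82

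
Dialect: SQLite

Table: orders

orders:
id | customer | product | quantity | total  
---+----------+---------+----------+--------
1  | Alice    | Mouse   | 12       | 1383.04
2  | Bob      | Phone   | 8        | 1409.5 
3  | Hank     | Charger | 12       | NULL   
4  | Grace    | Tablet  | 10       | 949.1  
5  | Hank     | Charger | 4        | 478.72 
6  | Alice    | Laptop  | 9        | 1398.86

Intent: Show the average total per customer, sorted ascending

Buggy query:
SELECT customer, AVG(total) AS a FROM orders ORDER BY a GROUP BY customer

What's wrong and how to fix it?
Bug: GROUP BY must precede ORDER BY

Fix: Move ORDER BY to the end, after GROUP BY

Corrected query:
SELECT customer, AVG(total) AS a FROM orders GROUP BY customer ORDER BY a

Result:
customer | a      
---------+--------
Hank     | 478.72 
Grace    | 949.1  
Alice    | 1390.95
Bob      | 1409.5 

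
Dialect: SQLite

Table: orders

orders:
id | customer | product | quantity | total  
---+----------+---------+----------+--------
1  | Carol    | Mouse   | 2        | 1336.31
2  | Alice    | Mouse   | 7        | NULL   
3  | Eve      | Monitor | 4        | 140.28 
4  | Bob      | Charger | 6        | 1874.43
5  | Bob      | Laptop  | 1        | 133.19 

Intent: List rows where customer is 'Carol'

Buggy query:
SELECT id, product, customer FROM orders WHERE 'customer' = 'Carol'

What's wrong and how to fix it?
Bug: 'customer' in single quotes is a string literal, not the column; the comparison is literal-vs-literal and never true

Fix: Remove the quotes around the column name (or use double quotes for an identifier)

Corrected query:
SELECT id, product, customer FROM orders WHERE customer = 'Carol'

Result:
id | product | customer
---+---------+---------
1  | Mouse   | Carol   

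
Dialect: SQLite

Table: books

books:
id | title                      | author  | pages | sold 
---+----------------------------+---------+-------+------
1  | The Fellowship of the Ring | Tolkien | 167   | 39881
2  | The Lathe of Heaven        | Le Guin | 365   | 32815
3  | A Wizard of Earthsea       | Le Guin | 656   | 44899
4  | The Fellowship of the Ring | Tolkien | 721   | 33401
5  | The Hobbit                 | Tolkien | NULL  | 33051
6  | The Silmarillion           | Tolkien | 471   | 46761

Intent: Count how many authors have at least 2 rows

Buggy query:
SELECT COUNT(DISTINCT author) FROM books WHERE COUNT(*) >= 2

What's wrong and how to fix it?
Bug: COUNT(*) cannot appear in WHERE; the per-group count doesn't exist yet

Fix: Use a subquery that GROUPs and filters with HAVING, then count its rows

Corrected query:
SELECT COUNT(*) FROM (SELECT author FROM books GROUP BY author HAVING COUNT(*) >= 2)

Result:
COUNT(*)
--------
2       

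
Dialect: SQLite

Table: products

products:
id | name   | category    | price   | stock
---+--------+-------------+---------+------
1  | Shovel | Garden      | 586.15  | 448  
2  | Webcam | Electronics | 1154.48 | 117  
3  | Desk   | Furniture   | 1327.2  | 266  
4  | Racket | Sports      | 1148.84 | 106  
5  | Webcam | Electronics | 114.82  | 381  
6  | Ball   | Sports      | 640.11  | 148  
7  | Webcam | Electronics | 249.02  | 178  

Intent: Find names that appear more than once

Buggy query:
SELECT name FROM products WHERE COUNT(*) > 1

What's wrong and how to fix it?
Bug: COUNT(*) is an aggregate and cannot be used in WHERE

Fix: GROUP BY name, then filter groups with HAVING COUNT(*) > 1

Corrected query:
SELECT name FROM products GROUP BY name HAVING COUNT(*) > 1

Result:
name  
------
Webcam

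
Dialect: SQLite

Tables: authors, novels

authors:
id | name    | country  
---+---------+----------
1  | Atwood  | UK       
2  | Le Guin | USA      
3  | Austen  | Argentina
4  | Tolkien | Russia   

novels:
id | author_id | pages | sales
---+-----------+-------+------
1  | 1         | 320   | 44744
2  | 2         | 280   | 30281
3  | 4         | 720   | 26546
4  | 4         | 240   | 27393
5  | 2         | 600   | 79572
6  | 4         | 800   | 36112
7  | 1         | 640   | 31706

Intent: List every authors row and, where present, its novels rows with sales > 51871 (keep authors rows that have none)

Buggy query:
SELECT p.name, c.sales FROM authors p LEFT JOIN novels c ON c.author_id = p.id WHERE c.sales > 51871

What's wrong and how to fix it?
Bug: A WHERE condition on the right-hand table after LEFT JOIN drops unmatched parents

Fix: Put 'c.sales > 51871' in the JOIN's ON clause instead of WHERE

Corrected query:
SELECT p.name, c.sales FROM authors p LEFT JOIN novels c ON c.author_id = p.id AND c.sales > 51871

Result:
name    | sales
--------+------
Atwood  | NULL 
Le Guin | 79572
Austen  | NULL 
Tolkien | NULL 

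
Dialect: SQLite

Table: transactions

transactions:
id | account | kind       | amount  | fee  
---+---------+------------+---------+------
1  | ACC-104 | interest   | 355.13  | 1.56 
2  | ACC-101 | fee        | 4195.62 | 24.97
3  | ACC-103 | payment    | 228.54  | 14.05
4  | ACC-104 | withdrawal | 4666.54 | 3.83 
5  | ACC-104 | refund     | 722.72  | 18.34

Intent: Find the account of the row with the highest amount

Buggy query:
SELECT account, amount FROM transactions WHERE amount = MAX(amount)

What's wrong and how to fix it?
Bug: MAX(amount) is an aggregate and cannot be used directly in WHERE

Fix: Wrap MAX in a scalar subquery so WHERE compares against a single value

Corrected query:
SELECT account, amount FROM transactions WHERE amount = (SELECT MAX(amount) FROM transactions)

Result:
account | amount 
--------+--------
ACC-104 | 4666.54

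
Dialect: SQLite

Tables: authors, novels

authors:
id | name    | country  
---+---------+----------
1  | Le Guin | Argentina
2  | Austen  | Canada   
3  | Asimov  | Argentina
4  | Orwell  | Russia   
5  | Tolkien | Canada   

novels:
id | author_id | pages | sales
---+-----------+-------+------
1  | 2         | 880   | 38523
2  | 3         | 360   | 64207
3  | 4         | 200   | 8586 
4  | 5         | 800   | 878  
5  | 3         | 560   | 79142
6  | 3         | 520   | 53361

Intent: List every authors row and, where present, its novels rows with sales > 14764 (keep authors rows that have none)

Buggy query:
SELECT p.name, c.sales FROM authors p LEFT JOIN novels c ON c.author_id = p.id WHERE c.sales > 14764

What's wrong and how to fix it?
Bug: A WHERE condition on the right-hand table after LEFT JOIN drops unmatched parents

Fix: Put 'c.sales > 14764' in the JOIN's ON clause instead of WHERE

Corrected query:
SELECT p.name, c.sales FROM authors p LEFT JOIN novels c ON c.author_id = p.id AND c.sales > 14764

Result:
name    | sales
--------+------
Le Guin | NULL 
Austen  | 38523
Asimov  | 53361
Asimov  | 64207
Asimov  | 79142
Orwell  | NULL 
Tolkien | NULL 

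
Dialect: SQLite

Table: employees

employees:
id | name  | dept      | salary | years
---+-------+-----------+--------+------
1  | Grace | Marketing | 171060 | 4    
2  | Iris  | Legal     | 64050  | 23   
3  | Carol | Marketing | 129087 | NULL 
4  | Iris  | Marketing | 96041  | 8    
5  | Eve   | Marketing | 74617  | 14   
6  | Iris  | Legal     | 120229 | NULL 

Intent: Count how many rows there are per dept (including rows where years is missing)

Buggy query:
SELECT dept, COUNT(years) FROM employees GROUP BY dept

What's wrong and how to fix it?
Bug: COUNT(column) counts non-NULL values only; rows with NULL years aren't counted

Fix: Use COUNT(*) to count all rows regardless of NULL

Corrected query:
SELECT dept, COUNT(*) FROM employees GROUP BY dept

Result:
dept      | COUNT(*)
----------+---------
Legal     | 2       
Marketing | 4       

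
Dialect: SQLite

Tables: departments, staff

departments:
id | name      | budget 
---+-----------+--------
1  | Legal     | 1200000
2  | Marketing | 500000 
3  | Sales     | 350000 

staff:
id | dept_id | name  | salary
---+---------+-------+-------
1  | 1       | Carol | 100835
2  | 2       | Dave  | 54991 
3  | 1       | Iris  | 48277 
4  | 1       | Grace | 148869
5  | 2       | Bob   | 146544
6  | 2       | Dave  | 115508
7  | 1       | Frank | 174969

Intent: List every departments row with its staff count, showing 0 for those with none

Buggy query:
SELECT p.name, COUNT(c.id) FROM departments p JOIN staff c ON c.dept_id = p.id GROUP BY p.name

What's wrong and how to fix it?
Bug: An inner join excludes parents with zero children

Fix: Switch to LEFT JOIN to retain unmatched parent rows

Corrected query:
SELECT p.name, COUNT(c.id) FROM departments p LEFT JOIN staff c ON c.dept_id = p.id GROUP BY p.name

Result:
name      | COUNT(c.id)
----------+------------
Legal     | 4          
Marketing | 3          
Sales     | 0          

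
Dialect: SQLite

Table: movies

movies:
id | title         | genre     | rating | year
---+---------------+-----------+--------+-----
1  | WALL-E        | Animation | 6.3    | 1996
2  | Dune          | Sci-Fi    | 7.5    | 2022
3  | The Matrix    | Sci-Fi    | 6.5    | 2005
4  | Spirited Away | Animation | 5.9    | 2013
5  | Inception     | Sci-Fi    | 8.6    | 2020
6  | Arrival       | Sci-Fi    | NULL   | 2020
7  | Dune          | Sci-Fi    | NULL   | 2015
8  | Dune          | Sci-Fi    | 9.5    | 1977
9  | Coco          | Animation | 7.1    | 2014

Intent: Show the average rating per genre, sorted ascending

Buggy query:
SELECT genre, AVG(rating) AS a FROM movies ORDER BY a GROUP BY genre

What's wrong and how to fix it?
Bug: GROUP BY must precede ORDER BY

Fix: Move ORDER BY to the end, after GROUP BY

Corrected query:
SELECT genre, AVG(rating) AS a FROM movies GROUP BY genre ORDER BY a

Result:
genre     | a       
----------+---------
Animation | 6.433333
Sci-Fi    | 8.025   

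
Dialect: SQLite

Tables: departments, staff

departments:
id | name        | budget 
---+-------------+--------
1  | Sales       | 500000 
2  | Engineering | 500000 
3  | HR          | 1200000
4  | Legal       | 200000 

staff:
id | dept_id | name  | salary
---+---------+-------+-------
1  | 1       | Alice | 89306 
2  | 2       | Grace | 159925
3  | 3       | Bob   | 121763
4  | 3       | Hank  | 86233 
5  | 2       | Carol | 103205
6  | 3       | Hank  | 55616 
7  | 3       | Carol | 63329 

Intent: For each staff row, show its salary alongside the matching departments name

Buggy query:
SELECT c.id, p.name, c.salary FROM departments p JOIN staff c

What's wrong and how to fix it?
Bug: Missing join condition: each staff row is matched to all departments rows instead of just its own

Fix: Specify the join condition linking the foreign key to the parent id

Corrected query:
SELECT c.id, p.name, c.salary FROM departments p JOIN staff c ON c.dept_id = p.id

Result:
id | name        | salary
---+-------------+-------
1  | Sales       | 89306 
2  | Engineering | 159925
3  | HR          | 121763
4  | HR          | 86233 
5  | Engineering | 103205
6  | HR          | 55616 
7  | HR          | 63329 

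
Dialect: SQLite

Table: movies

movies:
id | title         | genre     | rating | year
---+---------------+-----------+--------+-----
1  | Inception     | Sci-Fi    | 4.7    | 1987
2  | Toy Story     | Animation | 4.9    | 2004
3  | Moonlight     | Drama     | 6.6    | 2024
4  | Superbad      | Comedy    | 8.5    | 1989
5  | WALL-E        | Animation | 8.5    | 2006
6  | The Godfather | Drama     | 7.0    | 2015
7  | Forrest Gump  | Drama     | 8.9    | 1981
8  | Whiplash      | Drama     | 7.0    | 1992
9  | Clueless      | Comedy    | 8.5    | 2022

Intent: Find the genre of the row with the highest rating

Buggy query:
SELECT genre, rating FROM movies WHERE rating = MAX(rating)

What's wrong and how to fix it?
Bug: WHERE is evaluated per row; an aggregate over the whole table isn't defined there

Fix: Use a subquery: WHERE rating = (SELECT MAX(rating) FROM movies)

Corrected query:
SELECT genre, rating FROM movies WHERE rating = (SELECT MAX(rating) FROM movies)

Result:
genre | rating
------+-------
Drama | 8.9   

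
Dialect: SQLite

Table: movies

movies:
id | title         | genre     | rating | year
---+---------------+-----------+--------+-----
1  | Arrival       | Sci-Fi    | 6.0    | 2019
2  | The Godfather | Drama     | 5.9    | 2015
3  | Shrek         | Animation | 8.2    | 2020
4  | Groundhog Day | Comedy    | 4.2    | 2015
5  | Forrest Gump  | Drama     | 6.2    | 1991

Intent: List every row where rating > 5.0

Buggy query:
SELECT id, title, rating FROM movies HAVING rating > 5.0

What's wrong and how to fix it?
Bug: This is a non-aggregate query (no GROUP BY, no aggregates), so in SQLite the HAVING clause is invalid here; a row-level condition belongs in WHERE

Fix: Replace HAVING with WHERE since the condition applies to individual rows

Corrected query:
SELECT id, title, rating FROM movies WHERE rating > 5.0

Result:
id | title         | rating
---+---------------+-------
1  | Arrival       | 6     
2  | The Godfather | 5.9   
3  | Shrek         | 8.2   
5  | Forrest Gump  | 6.2   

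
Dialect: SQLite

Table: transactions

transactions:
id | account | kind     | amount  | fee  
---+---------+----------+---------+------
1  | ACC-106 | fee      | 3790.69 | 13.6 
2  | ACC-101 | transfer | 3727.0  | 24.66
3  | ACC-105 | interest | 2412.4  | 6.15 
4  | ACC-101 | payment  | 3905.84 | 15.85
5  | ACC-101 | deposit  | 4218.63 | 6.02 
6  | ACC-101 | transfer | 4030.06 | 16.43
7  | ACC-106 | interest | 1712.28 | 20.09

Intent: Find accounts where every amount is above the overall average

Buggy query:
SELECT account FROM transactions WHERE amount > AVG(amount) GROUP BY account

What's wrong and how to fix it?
Bug: WHERE evaluates per row before aggregation, so AVG() is unavailable

Fix: Compute the overall average in a scalar subquery and compare each group's MIN against it in HAVING

Corrected query:
SELECT account FROM transactions GROUP BY account HAVING MIN(amount) > (SELECT AVG(amount) FROM transactions)

Result:
account
-------
ACC-101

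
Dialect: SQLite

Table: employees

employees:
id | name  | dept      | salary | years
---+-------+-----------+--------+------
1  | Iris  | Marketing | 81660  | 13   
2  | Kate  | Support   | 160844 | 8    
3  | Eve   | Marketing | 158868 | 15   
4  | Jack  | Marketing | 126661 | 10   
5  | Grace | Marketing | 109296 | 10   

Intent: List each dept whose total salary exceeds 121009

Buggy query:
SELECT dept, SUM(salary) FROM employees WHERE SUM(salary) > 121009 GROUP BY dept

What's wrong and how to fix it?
Bug: WHERE runs before GROUP BY, so aggregates aren't available there

Fix: Move the aggregate condition to a HAVING clause

Corrected query:
SELECT dept, SUM(salary) FROM employees GROUP BY dept HAVING SUM(salary) > 121009

Result:
dept      | SUM(salary)
----------+------------
Marketing | 476485     
Support   | 160844     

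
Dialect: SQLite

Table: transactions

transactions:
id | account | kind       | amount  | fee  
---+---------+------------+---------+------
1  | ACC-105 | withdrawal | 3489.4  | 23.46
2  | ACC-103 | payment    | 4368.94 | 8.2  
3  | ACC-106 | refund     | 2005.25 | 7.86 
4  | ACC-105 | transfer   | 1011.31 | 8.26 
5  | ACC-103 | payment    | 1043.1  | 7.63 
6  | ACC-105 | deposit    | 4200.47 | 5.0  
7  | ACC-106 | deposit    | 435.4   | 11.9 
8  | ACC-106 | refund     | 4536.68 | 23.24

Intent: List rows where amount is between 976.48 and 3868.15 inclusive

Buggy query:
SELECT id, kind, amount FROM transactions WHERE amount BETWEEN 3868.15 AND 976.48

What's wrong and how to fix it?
Bug: BETWEEN expects the lower bound first; with 3868.15 AND 976.48 the range is empty

Fix: Write BETWEEN 976.48 AND 3868.15

Corrected query:
SELECT id, kind, amount FROM transactions WHERE amount BETWEEN 976.48 AND 3868.15

Result:
id | kind       | amount 
---+------------+--------
1  | withdrawal | 3489.4 
3  | refund     | 2005.25
4  | transfer   | 1011.31
5  | payment    | 1043.1 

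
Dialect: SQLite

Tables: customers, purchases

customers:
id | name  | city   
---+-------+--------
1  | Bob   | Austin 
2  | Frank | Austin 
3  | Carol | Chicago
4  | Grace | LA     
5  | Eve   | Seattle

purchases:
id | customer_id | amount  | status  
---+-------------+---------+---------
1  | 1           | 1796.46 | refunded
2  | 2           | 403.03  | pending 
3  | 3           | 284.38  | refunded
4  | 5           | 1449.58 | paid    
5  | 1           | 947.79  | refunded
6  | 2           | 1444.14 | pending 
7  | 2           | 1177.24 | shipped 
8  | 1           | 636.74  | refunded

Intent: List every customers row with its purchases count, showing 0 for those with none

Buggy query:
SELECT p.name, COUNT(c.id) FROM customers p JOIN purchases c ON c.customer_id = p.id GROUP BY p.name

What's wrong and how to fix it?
Bug: INNER JOIN drops customers rows that have no matching purchases rows

Fix: Use LEFT JOIN so parents without children still appear (COUNT(c.id) gives 0)

Corrected query:
SELECT p.name, COUNT(c.id) FROM customers p LEFT JOIN purchases c ON c.customer_id = p.id GROUP BY p.name

Result:
name  | COUNT(c.id)
------+------------
Bob   | 3          
Carol | 1          
Eve   | 1          
Frank | 3          
Grace | 0          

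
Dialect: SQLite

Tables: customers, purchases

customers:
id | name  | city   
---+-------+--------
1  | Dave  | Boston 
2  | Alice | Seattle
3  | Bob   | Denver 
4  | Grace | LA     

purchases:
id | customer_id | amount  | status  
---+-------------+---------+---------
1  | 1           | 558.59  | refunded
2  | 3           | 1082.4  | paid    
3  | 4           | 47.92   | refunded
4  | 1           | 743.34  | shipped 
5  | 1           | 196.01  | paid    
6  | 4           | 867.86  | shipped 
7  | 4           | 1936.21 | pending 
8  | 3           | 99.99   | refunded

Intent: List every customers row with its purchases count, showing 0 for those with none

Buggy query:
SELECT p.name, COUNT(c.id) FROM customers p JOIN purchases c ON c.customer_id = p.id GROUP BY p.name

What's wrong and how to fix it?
Bug: An inner join excludes parents with zero children

Fix: Use LEFT JOIN so parents without children still appear (COUNT(c.id) gives 0)

Corrected query:
SELECT p.name, COUNT(c.id) FROM customers p LEFT JOIN purchases c ON c.customer_id = p.id GROUP BY p.name

Result:
name  | COUNT(c.id)
------+------------
Alice | 0          
Bob   | 2          
Dave  | 3          
Grace | 3          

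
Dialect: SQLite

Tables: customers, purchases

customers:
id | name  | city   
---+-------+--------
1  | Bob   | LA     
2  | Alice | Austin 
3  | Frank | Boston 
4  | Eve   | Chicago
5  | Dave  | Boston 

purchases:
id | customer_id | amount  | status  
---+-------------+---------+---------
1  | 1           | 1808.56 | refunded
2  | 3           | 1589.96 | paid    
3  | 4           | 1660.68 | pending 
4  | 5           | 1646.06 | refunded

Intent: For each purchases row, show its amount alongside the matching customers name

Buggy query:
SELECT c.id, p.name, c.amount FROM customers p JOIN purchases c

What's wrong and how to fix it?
Bug: JOIN with no ON clause produces a cartesian product; every purchases row pairs with every customers row

Fix: Specify the join condition linking the foreign key to the parent id

Corrected query:
SELECT c.id, p.name, c.amount FROM customers p JOIN purchases c ON c.customer_id = p.id

Result:
id | name  | amount 
---+-------+--------
1  | Bob   | 1808.56
2  | Frank | 1589.96
3  | Eve   | 1660.68
4  | Dave  | 1646.06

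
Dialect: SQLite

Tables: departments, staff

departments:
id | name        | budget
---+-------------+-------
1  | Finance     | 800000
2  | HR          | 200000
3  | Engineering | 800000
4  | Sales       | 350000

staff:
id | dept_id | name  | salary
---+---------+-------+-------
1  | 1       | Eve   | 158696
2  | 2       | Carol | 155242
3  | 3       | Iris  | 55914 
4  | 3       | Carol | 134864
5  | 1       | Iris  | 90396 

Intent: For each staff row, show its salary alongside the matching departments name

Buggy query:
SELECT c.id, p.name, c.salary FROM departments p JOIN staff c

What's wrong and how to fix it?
Bug: Missing join condition: each staff row is matched to all departments rows instead of just its own

Fix: Specify the join condition linking the foreign key to the parent id

Corrected query:
SELECT c.id, p.name, c.salary FROM departments p JOIN staff c ON c.dept_id = p.id

Result:
id | name        | salary
---+-------------+-------
1  | Finance     | 158696
2  | HR          | 155242
3  | Engineering | 55914 
4  | Engineering | 134864
5  | Finance     | 90396 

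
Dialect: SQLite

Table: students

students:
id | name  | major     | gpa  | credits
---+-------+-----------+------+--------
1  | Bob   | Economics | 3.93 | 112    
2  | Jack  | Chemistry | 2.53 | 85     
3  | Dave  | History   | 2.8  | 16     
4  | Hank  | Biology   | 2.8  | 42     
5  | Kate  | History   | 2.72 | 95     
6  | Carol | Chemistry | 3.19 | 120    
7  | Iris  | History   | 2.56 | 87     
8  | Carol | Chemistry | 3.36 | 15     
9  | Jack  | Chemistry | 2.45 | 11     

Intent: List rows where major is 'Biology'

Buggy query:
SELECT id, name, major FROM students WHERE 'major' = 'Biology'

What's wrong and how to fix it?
Bug: Single quotes denote string literals in SQL; the column name is being compared as a constant string

Fix: Remove the quotes around the column name (or use double quotes for an identifier)

Corrected query:
SELECT id, name, major FROM students WHERE major = 'Biology'

Result:
id | name | major  
---+------+--------
4  | Hank | Biology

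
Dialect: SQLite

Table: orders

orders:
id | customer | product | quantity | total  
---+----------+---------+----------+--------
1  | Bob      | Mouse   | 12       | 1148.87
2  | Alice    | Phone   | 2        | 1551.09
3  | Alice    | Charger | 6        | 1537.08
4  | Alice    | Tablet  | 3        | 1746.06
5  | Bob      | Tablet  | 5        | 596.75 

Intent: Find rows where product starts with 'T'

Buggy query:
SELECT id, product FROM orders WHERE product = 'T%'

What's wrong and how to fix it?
Bug: '=' compares the literal string including the % character; pattern matching needs LIKE

Fix: Use LIKE for wildcard pattern matching

Corrected query:
SELECT id, product FROM orders WHERE product LIKE 'T%'

Result:
id | product
---+--------
4  | Tablet 
5  | Tablet 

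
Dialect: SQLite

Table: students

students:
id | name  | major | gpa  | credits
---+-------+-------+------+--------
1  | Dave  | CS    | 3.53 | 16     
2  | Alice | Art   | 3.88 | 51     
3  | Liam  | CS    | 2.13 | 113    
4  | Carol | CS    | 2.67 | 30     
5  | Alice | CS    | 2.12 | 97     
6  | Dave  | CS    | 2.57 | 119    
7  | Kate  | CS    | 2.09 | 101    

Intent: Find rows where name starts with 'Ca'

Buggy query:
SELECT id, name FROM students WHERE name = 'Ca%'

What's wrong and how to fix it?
Bug: Wildcards only work with LIKE; '=' treats '%' as a literal character

Fix: Replace '=' with LIKE so 'Ca%' is treated as a pattern

Corrected query:
SELECT id, name FROM students WHERE name LIKE 'Ca%'

Result:
id | name 
---+------
4  | Carol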